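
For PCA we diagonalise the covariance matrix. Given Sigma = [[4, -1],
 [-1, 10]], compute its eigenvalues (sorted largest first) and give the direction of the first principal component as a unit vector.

Step 1 — characteristic polynomial of 2×2 Sigma:
  det(Sigma - λI) = λ² - trace · λ + det = 0.
  trace = 4 + 10 = 14, det = 4·10 - (-1)² = 39.
Step 2 — discriminant:
  Δ = trace² - 4·det = 196 - 156 = 40.
Step 3 — eigenvalues:
  λ = (trace ± √Δ)/2 = (14 ± 6.3246)/2,
  λ_1 = 10.1623,  λ_2 = 3.8377.

Step 4 — unit eigenvector for λ_1: solve (Sigma - λ_1 I)v = 0. First row:
  (4 - 10.1623)·v_x + (-1)·v_y = 0, i.e. (-6.1623)·v_x + (-1)·v_y = 0,
  so v ∝ (b, λ_1 - a) = (-1, 6.1623); multiply by -1 so the first entry is positive: u = (1, -6.1623).
  ||u|| = √((1)² + (-6.1623)²) = √(38.9737) ≈ 6.2429,
  v_1 = u/||u|| ≈ (0.1602, -0.9871) (||v_1|| = 1).

λ_1 = 10.1623,  λ_2 = 3.8377;  v_1 ≈ (0.1602, -0.9871)


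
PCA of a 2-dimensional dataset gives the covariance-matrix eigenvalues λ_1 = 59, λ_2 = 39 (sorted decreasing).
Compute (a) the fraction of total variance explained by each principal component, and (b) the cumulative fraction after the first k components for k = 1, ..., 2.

Step 1 — total variance = trace(Sigma) = Σ λ_i = 59 + 39 = 98.

Step 2 — fraction explained by component i = λ_i / Σ λ:
  PC1: 59/98 = 0.602
  PC2: 39/98 = 0.398

Step 3 — cumulative fraction after k components = (λ_1 + ... + λ_k) / Σ λ:
  k = 1: 59/98 = 0.602
  k = 2: (59 + 39)/98 = 98/98 = 1

Summary (fraction, with percent):

explained: PC1 0.602 (60.2%), PC2 0.398 (39.8%);  cumulative: 0.602, 1


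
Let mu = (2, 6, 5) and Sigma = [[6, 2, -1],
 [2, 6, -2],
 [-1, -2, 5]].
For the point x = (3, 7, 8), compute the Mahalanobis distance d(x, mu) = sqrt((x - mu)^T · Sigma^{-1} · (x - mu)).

Step 1 — centre the observation: (x - mu) = (1, 1, 3).

Step 2 — invert Sigma (cofactor / det for 3×3, or solve directly):
  Sigma^{-1} = [[0.1884, -0.058, 0.0145],
 [-0.058, 0.2101, 0.0725],
 [0.0145, 0.0725, 0.2319]].

Step 3 — form the quadratic (x - mu)^T · Sigma^{-1} · (x - mu):
  Sigma^{-1} · (x - mu) = (0.1739, 0.3696, 0.7826).
  (x - mu)^T · [Sigma^{-1} · (x - mu)] = (1)·(0.1739) + (1)·(0.3696) + (3)·(0.7826) = 2.8913.

Step 4 — take square root: d = √(2.8913) ≈ 1.7004.

d(x, mu) = √(2.8913) ≈ 1.7004


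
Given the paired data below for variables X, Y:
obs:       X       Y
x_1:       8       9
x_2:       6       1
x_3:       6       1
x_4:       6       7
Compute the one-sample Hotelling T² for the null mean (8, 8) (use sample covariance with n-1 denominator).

Step 1 — sample mean vector:
  mean(X) = (8 + 6 + 6 + 6) / 4 = 26/4 = 6.5
  mean(Y) = (9 + 1 + 1 + 7) / 4 = 18/4 = 4.5
  x̄ = (6.5, 4.5),  deviation x̄ - mu_0 = (6.5, 4.5) - (8, 8) = (-1.5, -3.5).

Step 2 — sample covariance matrix, S[i,j] = (1/(n-1)) · Σ_k (x_{k,i} - mean_i) · (x_{k,j} - mean_j), divisor n-1 = 3:
  S[X,X] = ((1.5)·(1.5) + (-0.5)·(-0.5) + (-0.5)·(-0.5) + (-0.5)·(-0.5)) / 3 = 3/3 = 1
  S[X,Y] = ((1.5)·(4.5) + (-0.5)·(-3.5) + (-0.5)·(-3.5) + (-0.5)·(2.5)) / 3 = 9/3 = 3
  S[Y,Y] = ((4.5)·(4.5) + (-3.5)·(-3.5) + (-3.5)·(-3.5) + (2.5)·(2.5)) / 3 = 51/3 = 17
  S = [[1, 3],
 [3, 17]].

Step 3 — invert S. det(S) = 1·17 - (3)² = 8.
  S^{-1} = (1/det) · [[d, -b], [-b, a]] = [[2.125, -0.375],
 [-0.375, 0.125]].

Step 4 — quadratic form (x̄ - mu_0)^T · S^{-1} · (x̄ - mu_0):
  S^{-1} · (x̄ - mu_0) = (-1.875, 0.125),
  (x̄ - mu_0)^T · [...] = (-1.5)·(-1.875) + (-3.5)·(0.125) = 2.375.

Step 5 — scale by n: T² = 4 · 2.375 = 9.5.

T² ≈ 9.5


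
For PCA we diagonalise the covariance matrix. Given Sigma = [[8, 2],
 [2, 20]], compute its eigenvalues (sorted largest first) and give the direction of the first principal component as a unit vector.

Step 1 — characteristic polynomial of 2×2 Sigma:
  det(Sigma - λI) = λ² - trace · λ + det = 0.
  trace = 8 + 20 = 28, det = 8·20 - (2)² = 156.
Step 2 — discriminant:
  Δ = trace² - 4·det = 784 - 624 = 160.
Step 3 — eigenvalues:
  λ = (trace ± √Δ)/2 = (28 ± 12.6491)/2,
  λ_1 = 20.3246,  λ_2 = 7.6754.

Step 4 — unit eigenvector for λ_1: solve (Sigma - λ_1 I)v = 0. First row:
  (8 - 20.3246)·v_x + (2)·v_y = 0, i.e. (-12.3246)·v_x + (2)·v_y = 0,
  so v ∝ (b, λ_1 - a) = (2, 12.3246) = u.
  ||u|| = √((2)² + (12.3246)²) = √(155.8947) ≈ 12.4858,
  v_1 = u/||u|| ≈ (0.1602, 0.9871) (||v_1|| = 1).

λ_1 = 20.3246,  λ_2 = 7.6754;  v_1 ≈ (0.1602, 0.9871)


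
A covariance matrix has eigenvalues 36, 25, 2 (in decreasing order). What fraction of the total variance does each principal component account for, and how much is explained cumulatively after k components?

Step 1 — total variance = trace(Sigma) = Σ λ_i = 36 + 25 + 2 = 63.

Step 2 — fraction explained by component i = λ_i / Σ λ:
  PC1: 36/63 = 0.5714
  PC2: 25/63 = 0.3968
  PC3: 2/63 = 0.0317

Step 3 — cumulative fraction after k components = (λ_1 + ... + λ_k) / Σ λ:
  k = 1: 36/63 = 0.5714
  k = 2: (36 + 25)/63 = 61/63 = 0.9683
  k = 3: (36 + 25 + 2)/63 = 63/63 = 1

Summary (fraction, with percent):

explained: PC1 0.5714 (57.14%), PC2 0.3968 (39.68%), PC3 0.0317 (3.17%);  cumulative: 0.5714, 0.9683, 1


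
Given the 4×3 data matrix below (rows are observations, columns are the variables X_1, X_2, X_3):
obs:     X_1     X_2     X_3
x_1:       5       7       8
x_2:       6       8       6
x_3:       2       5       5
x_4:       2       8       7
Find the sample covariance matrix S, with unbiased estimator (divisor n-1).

Step 1 — column means:
  mean(X_1) = (5 + 6 + 2 + 2) / 4 = 15/4 = 3.75
  mean(X_2) = (7 + 8 + 5 + 8) / 4 = 28/4 = 7
  mean(X_3) = (8 + 6 + 5 + 7) / 4 = 26/4 = 6.5

Step 2 — sample covariance S[i,j] = (1/(n-1)) · Σ_k (x_{k,i} - mean_i) · (x_{k,j} - mean_j), with n-1 = 3.
  S[X_1,X_1] = ((1.25)·(1.25) + (2.25)·(2.25) + (-1.75)·(-1.75) + (-1.75)·(-1.75)) / 3 = 12.75/3 = 4.25
  S[X_1,X_2] = ((1.25)·(0) + (2.25)·(1) + (-1.75)·(-2) + (-1.75)·(1)) / 3 = 4/3 = 1.3333
  S[X_1,X_3] = ((1.25)·(1.5) + (2.25)·(-0.5) + (-1.75)·(-1.5) + (-1.75)·(0.5)) / 3 = 2.5/3 = 0.8333
  S[X_2,X_2] = ((0)·(0) + (1)·(1) + (-2)·(-2) + (1)·(1)) / 3 = 6/3 = 2
  S[X_2,X_3] = ((0)·(1.5) + (1)·(-0.5) + (-2)·(-1.5) + (1)·(0.5)) / 3 = 3/3 = 1
  S[X_3,X_3] = ((1.5)·(1.5) + (-0.5)·(-0.5) + (-1.5)·(-1.5) + (0.5)·(0.5)) / 3 = 5/3 = 1.6667

S is symmetric (S[j,i] = S[i,j]). Assembling:

S = [[4.25, 1.3333, 0.8333],
 [1.3333, 2, 1],
 [0.8333, 1, 1.6667]]


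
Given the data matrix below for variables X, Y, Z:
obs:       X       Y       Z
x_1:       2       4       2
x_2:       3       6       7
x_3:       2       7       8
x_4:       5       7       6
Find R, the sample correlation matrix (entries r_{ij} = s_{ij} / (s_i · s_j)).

Step 1 — column means:
  mean(X) = (2 + 3 + 2 + 5) / 4 = 12/4 = 3
  mean(Y) = (4 + 6 + 7 + 7) / 4 = 24/4 = 6
  mean(Z) = (2 + 7 + 8 + 6) / 4 = 23/4 = 5.75

Step 2 — sample variances and covariances s[i,j] = (1/(n-1)) · Σ_k (x_{k,i} - mean_i) · (x_{k,j} - mean_j), with n-1 = 3:
  s[X,X] = ((-1)·(-1) + (0)·(0) + (-1)·(-1) + (2)·(2)) / 3 = 6/3 = 2
  s[X,Y] = ((-1)·(-2) + (0)·(0) + (-1)·(1) + (2)·(1)) / 3 = 3/3 = 1
  s[X,Z] = ((-1)·(-3.75) + (0)·(1.25) + (-1)·(2.25) + (2)·(0.25)) / 3 = 2/3 = 0.6667
  s[Y,Y] = ((-2)·(-2) + (0)·(0) + (1)·(1) + (1)·(1)) / 3 = 6/3 = 2
  s[Y,Z] = ((-2)·(-3.75) + (0)·(1.25) + (1)·(2.25) + (1)·(0.25)) / 3 = 10/3 = 3.3333
  s[Z,Z] = ((-3.75)·(-3.75) + (1.25)·(1.25) + (2.25)·(2.25) + (0.25)·(0.25)) / 3 = 20.75/3 = 6.9167
  Sample standard deviations s_i = √(s[i,i]):
  s(X) = √(2) = 1.4142
  s(Y) = √(2) = 1.4142
  s(Z) = √(6.9167) = 2.63

Step 3 — r_{ij} = s_{ij} / (s_i · s_j):
  r[X,X] = 1 (diagonal).
  r[X,Y] = 1 / (1.4142 · 1.4142) = 1 / 2 = 0.5
  r[X,Z] = 0.6667 / (1.4142 · 2.63) = 0.6667 / 3.7193 = 0.1792
  r[Y,Y] = 1 (diagonal).
  r[Y,Z] = 3.3333 / (1.4142 · 2.63) = 3.3333 / 3.7193 = 0.8962
  r[Z,Z] = 1 (diagonal).

R is symmetric with unit diagonal. Assembling:

R = [[1, 0.5, 0.1792],
 [0.5, 1, 0.8962],
 [0.1792, 0.8962, 1]]


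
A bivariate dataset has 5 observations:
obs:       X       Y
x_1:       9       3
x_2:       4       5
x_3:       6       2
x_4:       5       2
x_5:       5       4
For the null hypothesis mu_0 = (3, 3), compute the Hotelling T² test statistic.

Step 1 — sample mean vector:
  mean(X) = (9 + 4 + 6 + 5 + 5) / 5 = 29/5 = 5.8
  mean(Y) = (3 + 5 + 2 + 2 + 4) / 5 = 16/5 = 3.2
  x̄ = (5.8, 3.2),  deviation x̄ - mu_0 = (5.8, 3.2) - (3, 3) = (2.8, 0.2).

Step 2 — sample covariance matrix, S[i,j] = (1/(n-1)) · Σ_k (x_{k,i} - mean_i) · (x_{k,j} - mean_j), divisor n-1 = 4:
  S[X,X] = ((3.2)·(3.2) + (-1.8)·(-1.8) + (0.2)·(0.2) + (-0.8)·(-0.8) + (-0.8)·(-0.8)) / 4 = 14.8/4 = 3.7
  S[X,Y] = ((3.2)·(-0.2) + (-1.8)·(1.8) + (0.2)·(-1.2) + (-0.8)·(-1.2) + (-0.8)·(0.8)) / 4 = -3.8/4 = -0.95
  S[Y,Y] = ((-0.2)·(-0.2) + (1.8)·(1.8) + (-1.2)·(-1.2) + (-1.2)·(-1.2) + (0.8)·(0.8)) / 4 = 6.8/4 = 1.7
  S = [[3.7, -0.95],
 [-0.95, 1.7]].

Step 3 — invert S. det(S) = 3.7·1.7 - (-0.95)² = 5.3875.
  S^{-1} = (1/det) · [[d, -b], [-b, a]] = [[0.3155, 0.1763],
 [0.1763, 0.6868]].

Step 4 — quadratic form (x̄ - mu_0)^T · S^{-1} · (x̄ - mu_0):
  S^{-1} · (x̄ - mu_0) = (0.9188, 0.6311),
  (x̄ - mu_0)^T · [...] = (2.8)·(0.9188) + (0.2)·(0.6311) = 2.6988.

Step 5 — scale by n: T² = 5 · 2.6988 = 13.4942.

T² ≈ 13.4942


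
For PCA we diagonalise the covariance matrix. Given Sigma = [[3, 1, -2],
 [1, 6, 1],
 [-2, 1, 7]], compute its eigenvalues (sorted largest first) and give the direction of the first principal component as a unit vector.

Step 1 — characteristic polynomial p(λ) = det(λI - Sigma) = λ³ - tr·λ² + c_1·λ - det, where tr = trace, c_1 = sum of the principal 2×2 minors, det = det(Sigma):
  tr = 3 + 6 + 7 = 16,
  c_1 = (3·6 - (1)²) + (3·7 - (-2)²) + (6·7 - (1)²) = 17 + 17 + 41 = 75,
  det = 3·(6·7 - (1)²) - (1)·((1)·7 - (1)·(-2)) + (-2)·((1)·(1) - 6·(-2)) = 3·(41) - (1)·(9) + (-2)·(13) = 88.
  So p(λ) = λ³ - 16λ² + 75λ - 88.
Step 2 — look for an integer root (rational root theorem: any rational root is an integer divisor of 88). Testing λ = 8:
  p(8) = 512 - 1024 + 600 - 88 = 0  ✓
  Dividing out (λ - 8): p(λ) = (λ - 8)(λ² - 8λ + 11).
Step 3 — remaining eigenvalues from the quadratic λ² - 8λ + 11 = 0:
  Δ = 8² - 4·11 = 64 - 44 = 20,  λ = (8 ± √20)/2 = (8 ± 4.4721)/2 ≈ 6.2361 or 1.7639.
  Sorted: λ_1 = 8,  λ_2 = 6.2361,  λ_3 = 1.7639  (check: sum = 16 = tr ✓).

Step 4 — unit eigenvector for λ_1 = 8: v spans the null space of (Sigma - λ_1 I), whose rows are
  r_1 = (-5, 1, -2),  r_2 = (1, -2, 1),  r_3 = (-2, 1, -1).
  v is orthogonal to every row, so take v ∝ r_1 × r_2 = ((1)·(1) - (-2)·(-2), (-2)·(1) - (-5)·(1), (-5)·(-2) - (1)·(1)) = (-3, 3, 9).
  Rescale (divide by 3; multiply by -1 so the first nonzero entry is positive): u = (1, -1, -3).
  ||u|| = √((1)² + (-1)² + (-3)²) = √(11) ≈ 3.3166,  v_1 = u/||u|| ≈ (0.3015, -0.3015, -0.9045) (||v_1|| = 1).

λ_1 = 8,  λ_2 = 6.2361,  λ_3 = 1.7639;  v_1 ≈ (0.3015, -0.3015, -0.9045)


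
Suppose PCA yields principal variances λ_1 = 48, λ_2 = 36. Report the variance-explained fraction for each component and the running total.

Step 1 — total variance = trace(Sigma) = Σ λ_i = 48 + 36 = 84.

Step 2 — fraction explained by component i = λ_i / Σ λ:
  PC1: 48/84 = 0.5714
  PC2: 36/84 = 0.4286

Step 3 — cumulative fraction after k components = (λ_1 + ... + λ_k) / Σ λ:
  k = 1: 48/84 = 0.5714
  k = 2: (48 + 36)/84 = 84/84 = 1

Summary (fraction, with percent):

explained: PC1 0.5714 (57.14%), PC2 0.4286 (42.86%);  cumulative: 0.5714, 1


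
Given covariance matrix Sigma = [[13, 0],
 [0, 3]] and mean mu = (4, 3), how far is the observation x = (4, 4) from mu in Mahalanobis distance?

Step 1 — centre the observation: (x - mu) = (0, 1).

Step 2 — invert Sigma. det(Sigma) = 13·3 - (0)² = 39.
  Sigma^{-1} = (1/det) · [[d, -b], [-b, a]] = [[0.0769, 0],
 [0, 0.3333]].

Step 3 — form the quadratic (x - mu)^T · Sigma^{-1} · (x - mu):
  Sigma^{-1} · (x - mu) = (0, 0.3333).
  (x - mu)^T · [Sigma^{-1} · (x - mu)] = (0)·(0) + (1)·(0.3333) = 0.3333.

Step 4 — take square root: d = √(0.3333) ≈ 0.5774.

d(x, mu) = √(0.3333) ≈ 0.5774


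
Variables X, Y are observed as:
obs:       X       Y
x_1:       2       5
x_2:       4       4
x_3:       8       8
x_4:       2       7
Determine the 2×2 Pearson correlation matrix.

Step 1 — column means:
  mean(X) = (2 + 4 + 8 + 2) / 4 = 16/4 = 4
  mean(Y) = (5 + 4 + 8 + 7) / 4 = 24/4 = 6

Step 2 — sample variances and covariances s[i,j] = (1/(n-1)) · Σ_k (x_{k,i} - mean_i) · (x_{k,j} - mean_j), with n-1 = 3:
  s[X,X] = ((-2)·(-2) + (0)·(0) + (4)·(4) + (-2)·(-2)) / 3 = 24/3 = 8
  s[X,Y] = ((-2)·(-1) + (0)·(-2) + (4)·(2) + (-2)·(1)) / 3 = 8/3 = 2.6667
  s[Y,Y] = ((-1)·(-1) + (-2)·(-2) + (2)·(2) + (1)·(1)) / 3 = 10/3 = 3.3333
  Sample standard deviations s_i = √(s[i,i]):
  s(X) = √(8) = 2.8284
  s(Y) = √(3.3333) = 1.8257

Step 3 — r_{ij} = s_{ij} / (s_i · s_j):
  r[X,X] = 1 (diagonal).
  r[X,Y] = 2.6667 / (2.8284 · 1.8257) = 2.6667 / 5.164 = 0.5164
  r[Y,Y] = 1 (diagonal).

R is symmetric with unit diagonal. Assembling:

R = [[1, 0.5164],
 [0.5164, 1]]


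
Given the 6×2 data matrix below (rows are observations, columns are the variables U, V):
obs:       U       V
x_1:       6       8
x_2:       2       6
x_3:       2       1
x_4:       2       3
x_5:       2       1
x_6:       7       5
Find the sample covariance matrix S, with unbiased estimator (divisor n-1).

Step 1 — column means:
  mean(U) = (6 + 2 + 2 + 2 + 2 + 7) / 6 = 21/6 = 3.5
  mean(V) = (8 + 6 + 1 + 3 + 1 + 5) / 6 = 24/6 = 4

Step 2 — sample covariance S[i,j] = (1/(n-1)) · Σ_k (x_{k,i} - mean_i) · (x_{k,j} - mean_j), with n-1 = 5.
  S[U,U] = ((2.5)·(2.5) + (-1.5)·(-1.5) + (-1.5)·(-1.5) + (-1.5)·(-1.5) + (-1.5)·(-1.5) + (3.5)·(3.5)) / 5 = 27.5/5 = 5.5
  S[U,V] = ((2.5)·(4) + (-1.5)·(2) + (-1.5)·(-3) + (-1.5)·(-1) + (-1.5)·(-3) + (3.5)·(1)) / 5 = 21/5 = 4.2
  S[V,V] = ((4)·(4) + (2)·(2) + (-3)·(-3) + (-1)·(-1) + (-3)·(-3) + (1)·(1)) / 5 = 40/5 = 8

S is symmetric (S[j,i] = S[i,j]). Assembling:

S = [[5.5, 4.2],
 [4.2, 8]]


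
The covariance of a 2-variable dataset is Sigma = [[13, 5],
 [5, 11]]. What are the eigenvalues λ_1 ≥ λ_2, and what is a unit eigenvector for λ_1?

Step 1 — characteristic polynomial of 2×2 Sigma:
  det(Sigma - λI) = λ² - trace · λ + det = 0.
  trace = 13 + 11 = 24, det = 13·11 - (5)² = 118.
Step 2 — discriminant:
  Δ = trace² - 4·det = 576 - 472 = 104.
Step 3 — eigenvalues:
  λ = (trace ± √Δ)/2 = (24 ± 10.198)/2,
  λ_1 = 17.099,  λ_2 = 6.901.

Step 4 — unit eigenvector for λ_1: solve (Sigma - λ_1 I)v = 0. First row:
  (13 - 17.099)·v_x + (5)·v_y = 0, i.e. (-4.099)·v_x + (5)·v_y = 0,
  so v ∝ (b, λ_1 - a) = (5, 4.099) = u.
  ||u|| = √((5)² + (4.099)²) = √(41.802) ≈ 6.4654,
  v_1 = u/||u|| ≈ (0.7733, 0.634) (||v_1|| = 1).

λ_1 = 17.099,  λ_2 = 6.901;  v_1 ≈ (0.7733, 0.634)


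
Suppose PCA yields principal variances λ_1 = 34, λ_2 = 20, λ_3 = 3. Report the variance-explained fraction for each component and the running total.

Step 1 — total variance = trace(Sigma) = Σ λ_i = 34 + 20 + 3 = 57.

Step 2 — fraction explained by component i = λ_i / Σ λ:
  PC1: 34/57 = 0.5965
  PC2: 20/57 = 0.3509
  PC3: 3/57 = 0.0526

Step 3 — cumulative fraction after k components = (λ_1 + ... + λ_k) / Σ λ:
  k = 1: 34/57 = 0.5965
  k = 2: (34 + 20)/57 = 54/57 = 0.9474
  k = 3: (34 + 20 + 3)/57 = 57/57 = 1

Summary (fraction, with percent):

explained: PC1 0.5965 (59.65%), PC2 0.3509 (35.09%), PC3 0.0526 (5.26%);  cumulative: 0.5965, 0.9474, 1


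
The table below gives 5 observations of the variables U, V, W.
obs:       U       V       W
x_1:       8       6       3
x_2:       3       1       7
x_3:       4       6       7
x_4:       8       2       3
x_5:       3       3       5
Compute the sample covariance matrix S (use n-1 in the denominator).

Step 1 — column means:
  mean(U) = (8 + 3 + 4 + 8 + 3) / 5 = 26/5 = 5.2
  mean(V) = (6 + 1 + 6 + 2 + 3) / 5 = 18/5 = 3.6
  mean(W) = (3 + 7 + 7 + 3 + 5) / 5 = 25/5 = 5

Step 2 — sample covariance S[i,j] = (1/(n-1)) · Σ_k (x_{k,i} - mean_i) · (x_{k,j} - mean_j), with n-1 = 4.
  S[U,U] = ((2.8)·(2.8) + (-2.2)·(-2.2) + (-1.2)·(-1.2) + (2.8)·(2.8) + (-2.2)·(-2.2)) / 4 = 26.8/4 = 6.7
  S[U,V] = ((2.8)·(2.4) + (-2.2)·(-2.6) + (-1.2)·(2.4) + (2.8)·(-1.6) + (-2.2)·(-0.6)) / 4 = 6.4/4 = 1.6
  S[U,W] = ((2.8)·(-2) + (-2.2)·(2) + (-1.2)·(2) + (2.8)·(-2) + (-2.2)·(0)) / 4 = -18/4 = -4.5
  S[V,V] = ((2.4)·(2.4) + (-2.6)·(-2.6) + (2.4)·(2.4) + (-1.6)·(-1.6) + (-0.6)·(-0.6)) / 4 = 21.2/4 = 5.3
  S[V,W] = ((2.4)·(-2) + (-2.6)·(2) + (2.4)·(2) + (-1.6)·(-2) + (-0.6)·(0)) / 4 = -2/4 = -0.5
  S[W,W] = ((-2)·(-2) + (2)·(2) + (2)·(2) + (-2)·(-2) + (0)·(0)) / 4 = 16/4 = 4

S is symmetric (S[j,i] = S[i,j]). Assembling:

S = [[6.7, 1.6, -4.5],
 [1.6, 5.3, -0.5],
 [-4.5, -0.5, 4]]


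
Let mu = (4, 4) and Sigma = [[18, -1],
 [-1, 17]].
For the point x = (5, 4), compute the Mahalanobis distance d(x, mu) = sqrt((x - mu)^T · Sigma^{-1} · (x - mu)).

Step 1 — centre the observation: (x - mu) = (1, 0).

Step 2 — invert Sigma. det(Sigma) = 18·17 - (-1)² = 305.
  Sigma^{-1} = (1/det) · [[d, -b], [-b, a]] = [[0.0557, 0.0033],
 [0.0033, 0.059]].

Step 3 — form the quadratic (x - mu)^T · Sigma^{-1} · (x - mu):
  Sigma^{-1} · (x - mu) = (0.0557, 0.0033).
  (x - mu)^T · [Sigma^{-1} · (x - mu)] = (1)·(0.0557) + (0)·(0.0033) = 0.0557.

Step 4 — take square root: d = √(0.0557) ≈ 0.2361.

d(x, mu) = √(0.0557) ≈ 0.2361


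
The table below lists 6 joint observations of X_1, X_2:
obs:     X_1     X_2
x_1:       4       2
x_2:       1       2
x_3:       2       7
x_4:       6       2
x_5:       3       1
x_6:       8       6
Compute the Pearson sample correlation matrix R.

Step 1 — column means:
  mean(X_1) = (4 + 1 + 2 + 6 + 3 + 8) / 6 = 24/6 = 4
  mean(X_2) = (2 + 2 + 7 + 2 + 1 + 6) / 6 = 20/6 = 3.3333

Step 2 — sample variances and covariances s[i,j] = (1/(n-1)) · Σ_k (x_{k,i} - mean_i) · (x_{k,j} - mean_j), with n-1 = 5:
  s[X_1,X_1] = ((0)·(0) + (-3)·(-3) + (-2)·(-2) + (2)·(2) + (-1)·(-1) + (4)·(4)) / 5 = 34/5 = 6.8
  s[X_1,X_2] = ((0)·(-1.3333) + (-3)·(-1.3333) + (-2)·(3.6667) + (2)·(-1.3333) + (-1)·(-2.3333) + (4)·(2.6667)) / 5 = 7/5 = 1.4
  s[X_2,X_2] = ((-1.3333)·(-1.3333) + (-1.3333)·(-1.3333) + (3.6667)·(3.6667) + (-1.3333)·(-1.3333) + (-2.3333)·(-2.3333) + (2.6667)·(2.6667)) / 5 = 31.3333/5 = 6.2667
  Sample standard deviations s_i = √(s[i,i]):
  s(X_1) = √(6.8) = 2.6077
  s(X_2) = √(6.2667) = 2.5033

Step 3 — r_{ij} = s_{ij} / (s_i · s_j):
  r[X_1,X_1] = 1 (diagonal).
  r[X_1,X_2] = 1.4 / (2.6077 · 2.5033) = 1.4 / 6.5279 = 0.2145
  r[X_2,X_2] = 1 (diagonal).

R is symmetric with unit diagonal. Assembling:

R = [[1, 0.2145],
 [0.2145, 1]]


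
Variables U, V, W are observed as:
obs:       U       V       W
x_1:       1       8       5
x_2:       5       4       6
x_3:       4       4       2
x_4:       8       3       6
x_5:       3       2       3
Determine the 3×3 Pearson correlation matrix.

Step 1 — column means:
  mean(U) = (1 + 5 + 4 + 8 + 3) / 5 = 21/5 = 4.2
  mean(V) = (8 + 4 + 4 + 3 + 2) / 5 = 21/5 = 4.2
  mean(W) = (5 + 6 + 2 + 6 + 3) / 5 = 22/5 = 4.4

Step 2 — sample variances and covariances s[i,j] = (1/(n-1)) · Σ_k (x_{k,i} - mean_i) · (x_{k,j} - mean_j), with n-1 = 4:
  s[U,U] = ((-3.2)·(-3.2) + (0.8)·(0.8) + (-0.2)·(-0.2) + (3.8)·(3.8) + (-1.2)·(-1.2)) / 4 = 26.8/4 = 6.7
  s[U,V] = ((-3.2)·(3.8) + (0.8)·(-0.2) + (-0.2)·(-0.2) + (3.8)·(-1.2) + (-1.2)·(-2.2)) / 4 = -14.2/4 = -3.55
  s[U,W] = ((-3.2)·(0.6) + (0.8)·(1.6) + (-0.2)·(-2.4) + (3.8)·(1.6) + (-1.2)·(-1.4)) / 4 = 7.6/4 = 1.9
  s[V,V] = ((3.8)·(3.8) + (-0.2)·(-0.2) + (-0.2)·(-0.2) + (-1.2)·(-1.2) + (-2.2)·(-2.2)) / 4 = 20.8/4 = 5.2
  s[V,W] = ((3.8)·(0.6) + (-0.2)·(1.6) + (-0.2)·(-2.4) + (-1.2)·(1.6) + (-2.2)·(-1.4)) / 4 = 3.6/4 = 0.9
  s[W,W] = ((0.6)·(0.6) + (1.6)·(1.6) + (-2.4)·(-2.4) + (1.6)·(1.6) + (-1.4)·(-1.4)) / 4 = 13.2/4 = 3.3
  Sample standard deviations s_i = √(s[i,i]):
  s(U) = √(6.7) = 2.5884
  s(V) = √(5.2) = 2.2804
  s(W) = √(3.3) = 1.8166

Step 3 — r_{ij} = s_{ij} / (s_i · s_j):
  r[U,U] = 1 (diagonal).
  r[U,V] = -3.55 / (2.5884 · 2.2804) = -3.55 / 5.9025 = -0.6014
  r[U,W] = 1.9 / (2.5884 · 1.8166) = 1.9 / 4.7021 = 0.4041
  r[V,V] = 1 (diagonal).
  r[V,W] = 0.9 / (2.2804 · 1.8166) = 0.9 / 4.1425 = 0.2173
  r[W,W] = 1 (diagonal).

R is symmetric with unit diagonal. Assembling:

R = [[1, -0.6014, 0.4041],
 [-0.6014, 1, 0.2173],
 [0.4041, 0.2173, 1]]


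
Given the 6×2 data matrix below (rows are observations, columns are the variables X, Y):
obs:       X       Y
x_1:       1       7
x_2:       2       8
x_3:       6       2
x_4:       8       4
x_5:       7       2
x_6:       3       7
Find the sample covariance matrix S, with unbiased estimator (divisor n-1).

Step 1 — column means:
  mean(X) = (1 + 2 + 6 + 8 + 7 + 3) / 6 = 27/6 = 4.5
  mean(Y) = (7 + 8 + 2 + 4 + 2 + 7) / 6 = 30/6 = 5

Step 2 — sample covariance S[i,j] = (1/(n-1)) · Σ_k (x_{k,i} - mean_i) · (x_{k,j} - mean_j), with n-1 = 5.
  S[X,X] = ((-3.5)·(-3.5) + (-2.5)·(-2.5) + (1.5)·(1.5) + (3.5)·(3.5) + (2.5)·(2.5) + (-1.5)·(-1.5)) / 5 = 41.5/5 = 8.3
  S[X,Y] = ((-3.5)·(2) + (-2.5)·(3) + (1.5)·(-3) + (3.5)·(-1) + (2.5)·(-3) + (-1.5)·(2)) / 5 = -33/5 = -6.6
  S[Y,Y] = ((2)·(2) + (3)·(3) + (-3)·(-3) + (-1)·(-1) + (-3)·(-3) + (2)·(2)) / 5 = 36/5 = 7.2

S is symmetric (S[j,i] = S[i,j]). Assembling:

S = [[8.3, -6.6],
 [-6.6, 7.2]]


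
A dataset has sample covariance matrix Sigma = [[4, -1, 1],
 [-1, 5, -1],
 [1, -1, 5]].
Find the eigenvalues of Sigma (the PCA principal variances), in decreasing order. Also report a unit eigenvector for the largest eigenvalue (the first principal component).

Step 1 — characteristic polynomial p(λ) = det(λI - Sigma) = λ³ - tr·λ² + c_1·λ - det, where tr = trace, c_1 = sum of the principal 2×2 minors, det = det(Sigma):
  tr = 4 + 5 + 5 = 14,
  c_1 = (4·5 - (-1)²) + (4·5 - (1)²) + (5·5 - (-1)²) = 19 + 19 + 24 = 62,
  det = 4·(5·5 - (-1)²) - (-1)·((-1)·5 - (-1)·(1)) + (1)·((-1)·(-1) - 5·(1)) = 4·(24) - (-1)·(-4) + (1)·(-4) = 88.
  So p(λ) = λ³ - 14λ² + 62λ - 88.
Step 2 — look for an integer root (rational root theorem: any rational root is an integer divisor of 88). Testing λ = 4:
  p(4) = 64 - 224 + 248 - 88 = 0  ✓
  Dividing out (λ - 4): p(λ) = (λ - 4)(λ² - 10λ + 22).
Step 3 — remaining eigenvalues from the quadratic λ² - 10λ + 22 = 0:
  Δ = 10² - 4·22 = 100 - 88 = 12,  λ = (10 ± √12)/2 = (10 ± 3.4641)/2 ≈ 6.7321 or 3.2679.
  Sorted: λ_1 = 6.7321,  λ_2 = 4,  λ_3 = 3.2679  (check: sum = 14 = tr ✓).

Step 4 — unit eigenvector for λ_1 ≈ 6.7321: v spans the null space of (Sigma - λ_1 I), whose rows are
  r_1 = (-2.7321, -1, 1),  r_2 = (-1, -1.7321, -1),  r_3 = (1, -1, -1.7321).
  v is orthogonal to every row, so take v ∝ r_1 × r_2 = ((-1)·(-1) - (1)·(-1.7321), (1)·(-1) - (-2.7321)·(-1), (-2.7321)·(-1.7321) - (-1)·(-1)) ≈ (2.7321, -3.7321, 3.7321).
  Let u = (2.7321, -3.7321, 3.7321).
  ||u|| = √((2.7321)² + (-3.7321)² + (3.7321)²) = √(35.3205) ≈ 5.9431,  v_1 = u/||u|| ≈ (0.4597, -0.628, 0.628) (||v_1|| = 1).

λ_1 = 6.7321,  λ_2 = 4,  λ_3 = 3.2679;  v_1 ≈ (0.4597, -0.628, 0.628)


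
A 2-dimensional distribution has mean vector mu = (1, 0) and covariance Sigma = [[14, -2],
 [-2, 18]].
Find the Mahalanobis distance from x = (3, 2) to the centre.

Step 1 — centre the observation: (x - mu) = (2, 2).

Step 2 — invert Sigma. det(Sigma) = 14·18 - (-2)² = 248.
  Sigma^{-1} = (1/det) · [[d, -b], [-b, a]] = [[0.0726, 0.0081],
 [0.0081, 0.0565]].

Step 3 — form the quadratic (x - mu)^T · Sigma^{-1} · (x - mu):
  Sigma^{-1} · (x - mu) = (0.1613, 0.129).
  (x - mu)^T · [Sigma^{-1} · (x - mu)] = (2)·(0.1613) + (2)·(0.129) = 0.5806.

Step 4 — take square root: d = √(0.5806) ≈ 0.762.

d(x, mu) = √(0.5806) ≈ 0.762


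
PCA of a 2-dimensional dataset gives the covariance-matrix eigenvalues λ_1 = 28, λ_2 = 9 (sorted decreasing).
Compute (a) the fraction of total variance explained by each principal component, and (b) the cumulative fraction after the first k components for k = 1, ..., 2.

Step 1 — total variance = trace(Sigma) = Σ λ_i = 28 + 9 = 37.

Step 2 — fraction explained by component i = λ_i / Σ λ:
  PC1: 28/37 = 0.7568
  PC2: 9/37 = 0.2432

Step 3 — cumulative fraction after k components = (λ_1 + ... + λ_k) / Σ λ:
  k = 1: 28/37 = 0.7568
  k = 2: (28 + 9)/37 = 37/37 = 1

Summary (fraction, with percent):

explained: PC1 0.7568 (75.68%), PC2 0.2432 (24.32%);  cumulative: 0.7568, 1


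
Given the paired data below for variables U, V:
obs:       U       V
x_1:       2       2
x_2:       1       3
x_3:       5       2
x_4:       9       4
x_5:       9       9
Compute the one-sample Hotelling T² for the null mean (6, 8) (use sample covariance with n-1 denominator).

Step 1 — sample mean vector:
  mean(U) = (2 + 1 + 5 + 9 + 9) / 5 = 26/5 = 5.2
  mean(V) = (2 + 3 + 2 + 4 + 9) / 5 = 20/5 = 4
  x̄ = (5.2, 4),  deviation x̄ - mu_0 = (5.2, 4) - (6, 8) = (-0.8, -4).

Step 2 — sample covariance matrix, S[i,j] = (1/(n-1)) · Σ_k (x_{k,i} - mean_i) · (x_{k,j} - mean_j), divisor n-1 = 4:
  S[U,U] = ((-3.2)·(-3.2) + (-4.2)·(-4.2) + (-0.2)·(-0.2) + (3.8)·(3.8) + (3.8)·(3.8)) / 4 = 56.8/4 = 14.2
  S[U,V] = ((-3.2)·(-2) + (-4.2)·(-1) + (-0.2)·(-2) + (3.8)·(0) + (3.8)·(5)) / 4 = 30/4 = 7.5
  S[V,V] = ((-2)·(-2) + (-1)·(-1) + (-2)·(-2) + (0)·(0) + (5)·(5)) / 4 = 34/4 = 8.5
  S = [[14.2, 7.5],
 [7.5, 8.5]].

Step 3 — invert S. det(S) = 14.2·8.5 - (7.5)² = 64.45.
  S^{-1} = (1/det) · [[d, -b], [-b, a]] = [[0.1319, -0.1164],
 [-0.1164, 0.2203]].

Step 4 — quadratic form (x̄ - mu_0)^T · S^{-1} · (x̄ - mu_0):
  S^{-1} · (x̄ - mu_0) = (0.36, -0.7882),
  (x̄ - mu_0)^T · [...] = (-0.8)·(0.36) + (-4)·(-0.7882) = 2.8649.

Step 5 — scale by n: T² = 5 · 2.8649 = 14.3243.

T² ≈ 14.3243


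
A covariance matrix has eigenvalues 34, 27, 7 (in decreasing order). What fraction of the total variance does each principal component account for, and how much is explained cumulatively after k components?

Step 1 — total variance = trace(Sigma) = Σ λ_i = 34 + 27 + 7 = 68.

Step 2 — fraction explained by component i = λ_i / Σ λ:
  PC1: 34/68 = 0.5
  PC2: 27/68 = 0.3971
  PC3: 7/68 = 0.1029

Step 3 — cumulative fraction after k components = (λ_1 + ... + λ_k) / Σ λ:
  k = 1: 34/68 = 0.5
  k = 2: (34 + 27)/68 = 61/68 = 0.8971
  k = 3: (34 + 27 + 7)/68 = 68/68 = 1

Summary (fraction, with percent):

explained: PC1 0.5 (50%), PC2 0.3971 (39.71%), PC3 0.1029 (10.29%);  cumulative: 0.5, 0.8971, 1


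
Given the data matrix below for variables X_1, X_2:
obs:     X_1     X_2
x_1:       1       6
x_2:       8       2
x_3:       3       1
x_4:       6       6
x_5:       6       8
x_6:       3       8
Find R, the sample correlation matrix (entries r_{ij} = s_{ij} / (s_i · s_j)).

Step 1 — column means:
  mean(X_1) = (1 + 8 + 3 + 6 + 6 + 3) / 6 = 27/6 = 4.5
  mean(X_2) = (6 + 2 + 1 + 6 + 8 + 8) / 6 = 31/6 = 5.1667

Step 2 — sample variances and covariances s[i,j] = (1/(n-1)) · Σ_k (x_{k,i} - mean_i) · (x_{k,j} - mean_j), with n-1 = 5:
  s[X_1,X_1] = ((-3.5)·(-3.5) + (3.5)·(3.5) + (-1.5)·(-1.5) + (1.5)·(1.5) + (1.5)·(1.5) + (-1.5)·(-1.5)) / 5 = 33.5/5 = 6.7
  s[X_1,X_2] = ((-3.5)·(0.8333) + (3.5)·(-3.1667) + (-1.5)·(-4.1667) + (1.5)·(0.8333) + (1.5)·(2.8333) + (-1.5)·(2.8333)) / 5 = -6.5/5 = -1.3
  s[X_2,X_2] = ((0.8333)·(0.8333) + (-3.1667)·(-3.1667) + (-4.1667)·(-4.1667) + (0.8333)·(0.8333) + (2.8333)·(2.8333) + (2.8333)·(2.8333)) / 5 = 44.8333/5 = 8.9667
  Sample standard deviations s_i = √(s[i,i]):
  s(X_1) = √(6.7) = 2.5884
  s(X_2) = √(8.9667) = 2.9944

Step 3 — r_{ij} = s_{ij} / (s_i · s_j):
  r[X_1,X_1] = 1 (diagonal).
  r[X_1,X_2] = -1.3 / (2.5884 · 2.9944) = -1.3 / 7.7509 = -0.1677
  r[X_2,X_2] = 1 (diagonal).

R is symmetric with unit diagonal. Assembling:

R = [[1, -0.1677],
 [-0.1677, 1]]


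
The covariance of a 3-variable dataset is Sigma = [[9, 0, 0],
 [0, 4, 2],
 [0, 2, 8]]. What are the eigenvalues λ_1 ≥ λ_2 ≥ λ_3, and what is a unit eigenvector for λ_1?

Step 1 — characteristic polynomial p(λ) = det(λI - Sigma) = λ³ - tr·λ² + c_1·λ - det, where tr = trace, c_1 = sum of the principal 2×2 minors, det = det(Sigma):
  tr = 9 + 4 + 8 = 21,
  c_1 = (9·4 - (0)²) + (9·8 - (0)²) + (4·8 - (2)²) = 36 + 72 + 28 = 136,
  det = 9·(4·8 - (2)²) - (0)·((0)·8 - (2)·(0)) + (0)·((0)·(2) - 4·(0)) = 9·(28) - (0)·(0) + (0)·(0) = 252.
  So p(λ) = λ³ - 21λ² + 136λ - 252.
Step 2 — look for an integer root (rational root theorem: any rational root is an integer divisor of 252). Testing λ = 9:
  p(9) = 729 - 1701 + 1224 - 252 = 0  ✓
  Dividing out (λ - 9): p(λ) = (λ - 9)(λ² - 12λ + 28).
Step 3 — remaining eigenvalues from the quadratic λ² - 12λ + 28 = 0:
  Δ = 12² - 4·28 = 144 - 112 = 32,  λ = (12 ± √32)/2 = (12 ± 5.6569)/2 ≈ 8.8284 or 3.1716.
  Sorted: λ_1 = 9,  λ_2 = 8.8284,  λ_3 = 3.1716  (check: sum = 21 = tr ✓).

Step 4 — unit eigenvector for λ_1 = 9: v spans the null space of (Sigma - λ_1 I), whose rows are
  r_1 = (0, 0, 0),  r_2 = (0, -5, 2),  r_3 = (0, 2, -1).
  v is orthogonal to every row, so take v ∝ r_2 × r_3 = ((-5)·(-1) - (2)·(2), (2)·(0) - (0)·(-1), (0)·(2) - (-5)·(0)) = (1, 0, 0).
  Let u = (1, 0, 0).
  ||u|| = √((1)² + (0)² + (0)²) = √(1) = 1,  v_1 = u/||u|| ≈ (1, 0, 0) (||v_1|| = 1).

λ_1 = 9,  λ_2 = 8.8284,  λ_3 = 3.1716;  v_1 ≈ (1, 0, 0)


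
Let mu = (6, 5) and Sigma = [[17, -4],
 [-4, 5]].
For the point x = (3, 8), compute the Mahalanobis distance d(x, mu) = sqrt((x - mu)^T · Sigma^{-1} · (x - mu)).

Step 1 — centre the observation: (x - mu) = (-3, 3).

Step 2 — invert Sigma. det(Sigma) = 17·5 - (-4)² = 69.
  Sigma^{-1} = (1/det) · [[d, -b], [-b, a]] = [[0.0725, 0.058],
 [0.058, 0.2464]].

Step 3 — form the quadratic (x - mu)^T · Sigma^{-1} · (x - mu):
  Sigma^{-1} · (x - mu) = (-0.0435, 0.5652).
  (x - mu)^T · [Sigma^{-1} · (x - mu)] = (-3)·(-0.0435) + (3)·(0.5652) = 1.8261.

Step 4 — take square root: d = √(1.8261) ≈ 1.3513.

d(x, mu) = √(1.8261) ≈ 1.3513


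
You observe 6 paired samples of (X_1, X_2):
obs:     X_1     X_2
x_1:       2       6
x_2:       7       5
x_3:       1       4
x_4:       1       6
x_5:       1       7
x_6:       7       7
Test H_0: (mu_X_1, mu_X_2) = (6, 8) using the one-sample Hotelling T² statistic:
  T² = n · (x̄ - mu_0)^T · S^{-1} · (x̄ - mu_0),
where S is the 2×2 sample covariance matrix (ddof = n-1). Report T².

Step 1 — sample mean vector:
  mean(X_1) = (2 + 7 + 1 + 1 + 1 + 7) / 6 = 19/6 = 3.1667
  mean(X_2) = (6 + 5 + 4 + 6 + 7 + 7) / 6 = 35/6 = 5.8333
  x̄ = (3.1667, 5.8333),  deviation x̄ - mu_0 = (3.1667, 5.8333) - (6, 8) = (-2.8333, -2.1667).

Step 2 — sample covariance matrix, S[i,j] = (1/(n-1)) · Σ_k (x_{k,i} - mean_i) · (x_{k,j} - mean_j), divisor n-1 = 5:
  S[X_1,X_1] = ((-1.1667)·(-1.1667) + (3.8333)·(3.8333) + (-2.1667)·(-2.1667) + (-2.1667)·(-2.1667) + (-2.1667)·(-2.1667) + (3.8333)·(3.8333)) / 5 = 44.8333/5 = 8.9667
  S[X_1,X_2] = ((-1.1667)·(0.1667) + (3.8333)·(-0.8333) + (-2.1667)·(-1.8333) + (-2.1667)·(0.1667) + (-2.1667)·(1.1667) + (3.8333)·(1.1667)) / 5 = 2.1667/5 = 0.4333
  S[X_2,X_2] = ((0.1667)·(0.1667) + (-0.8333)·(-0.8333) + (-1.8333)·(-1.8333) + (0.1667)·(0.1667) + (1.1667)·(1.1667) + (1.1667)·(1.1667)) / 5 = 6.8333/5 = 1.3667
  S = [[8.9667, 0.4333],
 [0.4333, 1.3667]].

Step 3 — invert S. det(S) = 8.9667·1.3667 - (0.4333)² = 12.0667.
  S^{-1} = (1/det) · [[d, -b], [-b, a]] = [[0.1133, -0.0359],
 [-0.0359, 0.7431]].

Step 4 — quadratic form (x̄ - mu_0)^T · S^{-1} · (x̄ - mu_0):
  S^{-1} · (x̄ - mu_0) = (-0.2431, -1.5083),
  (x̄ - mu_0)^T · [...] = (-2.8333)·(-0.2431) + (-2.1667)·(-1.5083) = 3.9567.

Step 5 — scale by n: T² = 6 · 3.9567 = 23.7403.

T² ≈ 23.7403


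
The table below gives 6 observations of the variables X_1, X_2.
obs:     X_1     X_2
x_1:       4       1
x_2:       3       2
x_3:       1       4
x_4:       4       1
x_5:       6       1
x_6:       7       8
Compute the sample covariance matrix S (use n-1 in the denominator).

Step 1 — column means:
  mean(X_1) = (4 + 3 + 1 + 4 + 6 + 7) / 6 = 25/6 = 4.1667
  mean(X_2) = (1 + 2 + 4 + 1 + 1 + 8) / 6 = 17/6 = 2.8333

Step 2 — sample covariance S[i,j] = (1/(n-1)) · Σ_k (x_{k,i} - mean_i) · (x_{k,j} - mean_j), with n-1 = 5.
  S[X_1,X_1] = ((-0.1667)·(-0.1667) + (-1.1667)·(-1.1667) + (-3.1667)·(-3.1667) + (-0.1667)·(-0.1667) + (1.8333)·(1.8333) + (2.8333)·(2.8333)) / 5 = 22.8333/5 = 4.5667
  S[X_1,X_2] = ((-0.1667)·(-1.8333) + (-1.1667)·(-0.8333) + (-3.1667)·(1.1667) + (-0.1667)·(-1.8333) + (1.8333)·(-1.8333) + (2.8333)·(5.1667)) / 5 = 9.1667/5 = 1.8333
  S[X_2,X_2] = ((-1.8333)·(-1.8333) + (-0.8333)·(-0.8333) + (1.1667)·(1.1667) + (-1.8333)·(-1.8333) + (-1.8333)·(-1.8333) + (5.1667)·(5.1667)) / 5 = 38.8333/5 = 7.7667

S is symmetric (S[j,i] = S[i,j]). Assembling:

S = [[4.5667, 1.8333],
 [1.8333, 7.7667]]


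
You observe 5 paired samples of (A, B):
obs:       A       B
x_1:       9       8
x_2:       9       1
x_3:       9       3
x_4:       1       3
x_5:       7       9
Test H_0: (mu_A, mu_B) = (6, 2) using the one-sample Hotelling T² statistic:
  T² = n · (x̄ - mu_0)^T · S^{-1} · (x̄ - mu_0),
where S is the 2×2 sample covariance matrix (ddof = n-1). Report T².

Step 1 — sample mean vector:
  mean(A) = (9 + 9 + 9 + 1 + 7) / 5 = 35/5 = 7
  mean(B) = (8 + 1 + 3 + 3 + 9) / 5 = 24/5 = 4.8
  x̄ = (7, 4.8),  deviation x̄ - mu_0 = (7, 4.8) - (6, 2) = (1, 2.8).

Step 2 — sample covariance matrix, S[i,j] = (1/(n-1)) · Σ_k (x_{k,i} - mean_i) · (x_{k,j} - mean_j), divisor n-1 = 4:
  S[A,A] = ((2)·(2) + (2)·(2) + (2)·(2) + (-6)·(-6) + (0)·(0)) / 4 = 48/4 = 12
  S[A,B] = ((2)·(3.2) + (2)·(-3.8) + (2)·(-1.8) + (-6)·(-1.8) + (0)·(4.2)) / 4 = 6/4 = 1.5
  S[B,B] = ((3.2)·(3.2) + (-3.8)·(-3.8) + (-1.8)·(-1.8) + (-1.8)·(-1.8) + (4.2)·(4.2)) / 4 = 48.8/4 = 12.2
  S = [[12, 1.5],
 [1.5, 12.2]].

Step 3 — invert S. det(S) = 12·12.2 - (1.5)² = 144.15.
  S^{-1} = (1/det) · [[d, -b], [-b, a]] = [[0.0846, -0.0104],
 [-0.0104, 0.0832]].

Step 4 — quadratic form (x̄ - mu_0)^T · S^{-1} · (x̄ - mu_0):
  S^{-1} · (x̄ - mu_0) = (0.0555, 0.2227),
  (x̄ - mu_0)^T · [...] = (1)·(0.0555) + (2.8)·(0.2227) = 0.679.

Step 5 — scale by n: T² = 5 · 0.679 = 3.3951.

T² ≈ 3.3951


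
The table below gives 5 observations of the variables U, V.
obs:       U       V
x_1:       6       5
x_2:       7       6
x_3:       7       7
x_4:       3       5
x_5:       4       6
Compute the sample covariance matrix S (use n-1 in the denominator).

Step 1 — column means:
  mean(U) = (6 + 7 + 7 + 3 + 4) / 5 = 27/5 = 5.4
  mean(V) = (5 + 6 + 7 + 5 + 6) / 5 = 29/5 = 5.8

Step 2 — sample covariance S[i,j] = (1/(n-1)) · Σ_k (x_{k,i} - mean_i) · (x_{k,j} - mean_j), with n-1 = 4.
  S[U,U] = ((0.6)·(0.6) + (1.6)·(1.6) + (1.6)·(1.6) + (-2.4)·(-2.4) + (-1.4)·(-1.4)) / 4 = 13.2/4 = 3.3
  S[U,V] = ((0.6)·(-0.8) + (1.6)·(0.2) + (1.6)·(1.2) + (-2.4)·(-0.8) + (-1.4)·(0.2)) / 4 = 3.4/4 = 0.85
  S[V,V] = ((-0.8)·(-0.8) + (0.2)·(0.2) + (1.2)·(1.2) + (-0.8)·(-0.8) + (0.2)·(0.2)) / 4 = 2.8/4 = 0.7

S is symmetric (S[j,i] = S[i,j]). Assembling:

S = [[3.3, 0.85],
 [0.85, 0.7]]


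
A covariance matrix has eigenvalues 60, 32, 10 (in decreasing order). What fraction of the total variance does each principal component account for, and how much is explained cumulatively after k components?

Step 1 — total variance = trace(Sigma) = Σ λ_i = 60 + 32 + 10 = 102.

Step 2 — fraction explained by component i = λ_i / Σ λ:
  PC1: 60/102 = 0.5882
  PC2: 32/102 = 0.3137
  PC3: 10/102 = 0.098

Step 3 — cumulative fraction after k components = (λ_1 + ... + λ_k) / Σ λ:
  k = 1: 60/102 = 0.5882
  k = 2: (60 + 32)/102 = 92/102 = 0.902
  k = 3: (60 + 32 + 10)/102 = 102/102 = 1

Summary (fraction, with percent):

explained: PC1 0.5882 (58.82%), PC2 0.3137 (31.37%), PC3 0.098 (9.8%);  cumulative: 0.5882, 0.902, 1


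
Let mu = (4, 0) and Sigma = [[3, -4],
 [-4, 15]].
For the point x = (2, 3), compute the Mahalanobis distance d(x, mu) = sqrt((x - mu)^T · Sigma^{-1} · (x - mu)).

Step 1 — centre the observation: (x - mu) = (-2, 3).

Step 2 — invert Sigma. det(Sigma) = 3·15 - (-4)² = 29.
  Sigma^{-1} = (1/det) · [[d, -b], [-b, a]] = [[0.5172, 0.1379],
 [0.1379, 0.1034]].

Step 3 — form the quadratic (x - mu)^T · Sigma^{-1} · (x - mu):
  Sigma^{-1} · (x - mu) = (-0.6207, 0.0345).
  (x - mu)^T · [Sigma^{-1} · (x - mu)] = (-2)·(-0.6207) + (3)·(0.0345) = 1.3448.

Step 4 — take square root: d = √(1.3448) ≈ 1.1597.

d(x, mu) = √(1.3448) ≈ 1.1597


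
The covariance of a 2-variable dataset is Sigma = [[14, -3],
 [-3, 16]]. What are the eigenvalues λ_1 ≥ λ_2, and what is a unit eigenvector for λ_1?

Step 1 — characteristic polynomial of 2×2 Sigma:
  det(Sigma - λI) = λ² - trace · λ + det = 0.
  trace = 14 + 16 = 30, det = 14·16 - (-3)² = 215.
Step 2 — discriminant:
  Δ = trace² - 4·det = 900 - 860 = 40.
Step 3 — eigenvalues:
  λ = (trace ± √Δ)/2 = (30 ± 6.3246)/2,
  λ_1 = 18.1623,  λ_2 = 11.8377.

Step 4 — unit eigenvector for λ_1: solve (Sigma - λ_1 I)v = 0. First row:
  (14 - 18.1623)·v_x + (-3)·v_y = 0, i.e. (-4.1623)·v_x + (-3)·v_y = 0,
  so v ∝ (b, λ_1 - a) = (-3, 4.1623); multiply by -1 so the first entry is positive: u = (3, -4.1623).
  ||u|| = √((3)² + (-4.1623)²) = √(26.3246) ≈ 5.1307,
  v_1 = u/||u|| ≈ (0.5847, -0.8112) (||v_1|| = 1).

λ_1 = 18.1623,  λ_2 = 11.8377;  v_1 ≈ (0.5847, -0.8112)


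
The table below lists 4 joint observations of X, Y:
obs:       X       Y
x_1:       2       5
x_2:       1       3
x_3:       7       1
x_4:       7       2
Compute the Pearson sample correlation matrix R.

Step 1 — column means:
  mean(X) = (2 + 1 + 7 + 7) / 4 = 17/4 = 4.25
  mean(Y) = (5 + 3 + 1 + 2) / 4 = 11/4 = 2.75

Step 2 — sample variances and covariances s[i,j] = (1/(n-1)) · Σ_k (x_{k,i} - mean_i) · (x_{k,j} - mean_j), with n-1 = 3:
  s[X,X] = ((-2.25)·(-2.25) + (-3.25)·(-3.25) + (2.75)·(2.75) + (2.75)·(2.75)) / 3 = 30.75/3 = 10.25
  s[X,Y] = ((-2.25)·(2.25) + (-3.25)·(0.25) + (2.75)·(-1.75) + (2.75)·(-0.75)) / 3 = -12.75/3 = -4.25
  s[Y,Y] = ((2.25)·(2.25) + (0.25)·(0.25) + (-1.75)·(-1.75) + (-0.75)·(-0.75)) / 3 = 8.75/3 = 2.9167
  Sample standard deviations s_i = √(s[i,i]):
  s(X) = √(10.25) = 3.2016
  s(Y) = √(2.9167) = 1.7078

Step 3 — r_{ij} = s_{ij} / (s_i · s_j):
  r[X,X] = 1 (diagonal).
  r[X,Y] = -4.25 / (3.2016 · 1.7078) = -4.25 / 5.4677 = -0.7773
  r[Y,Y] = 1 (diagonal).

R is symmetric with unit diagonal. Assembling:

R = [[1, -0.7773],
 [-0.7773, 1]]


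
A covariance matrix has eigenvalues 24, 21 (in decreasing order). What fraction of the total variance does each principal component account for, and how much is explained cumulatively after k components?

Step 1 — total variance = trace(Sigma) = Σ λ_i = 24 + 21 = 45.

Step 2 — fraction explained by component i = λ_i / Σ λ:
  PC1: 24/45 = 0.5333
  PC2: 21/45 = 0.4667

Step 3 — cumulative fraction after k components = (λ_1 + ... + λ_k) / Σ λ:
  k = 1: 24/45 = 0.5333
  k = 2: (24 + 21)/45 = 45/45 = 1

Summary (fraction, with percent):

explained: PC1 0.5333 (53.33%), PC2 0.4667 (46.67%);  cumulative: 0.5333, 1


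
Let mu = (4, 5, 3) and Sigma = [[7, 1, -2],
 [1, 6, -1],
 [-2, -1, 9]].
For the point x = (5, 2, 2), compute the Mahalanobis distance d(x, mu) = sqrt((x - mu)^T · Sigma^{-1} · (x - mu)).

Step 1 — centre the observation: (x - mu) = (1, -3, -1).

Step 2 — invert Sigma (cofactor / det for 3×3, or solve directly):
  Sigma^{-1} = [[0.155, -0.0205, 0.0322],
 [-0.0205, 0.1725, 0.0146],
 [0.0322, 0.0146, 0.1199]].

Step 3 — form the quadratic (x - mu)^T · Sigma^{-1} · (x - mu):
  Sigma^{-1} · (x - mu) = (0.1842, -0.5526, -0.1316).
  (x - mu)^T · [Sigma^{-1} · (x - mu)] = (1)·(0.1842) + (-3)·(-0.5526) + (-1)·(-0.1316) = 1.9737.

Step 4 — take square root: d = √(1.9737) ≈ 1.4049.

d(x, mu) = √(1.9737) ≈ 1.4049
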